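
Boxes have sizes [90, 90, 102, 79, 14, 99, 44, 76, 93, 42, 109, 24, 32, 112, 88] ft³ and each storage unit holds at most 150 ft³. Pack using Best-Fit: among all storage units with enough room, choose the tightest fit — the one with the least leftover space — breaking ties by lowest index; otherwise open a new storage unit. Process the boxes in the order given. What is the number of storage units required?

10

Put 90 ft³ in storage unit 1; 60 ft³ remain.
Put 90 ft³ in storage unit 2; 60 ft³ remain.
Put 102 ft³ in storage unit 3; 48 ft³ remain.
Put 79 ft³ in storage unit 4; 71 ft³ remain.
Put 14 ft³ in storage unit 3; 34 ft³ remain.
Put 99 ft³ in storage unit 5; 51 ft³ remain.
Put 44 ft³ in storage unit 5; 7 ft³ remain.
Put 76 ft³ in storage unit 6; 74 ft³ remain.
Put 93 ft³ in storage unit 7; 57 ft³ remain.
Put 42 ft³ in storage unit 7; 15 ft³ remain.
Put 109 ft³ in storage unit 8; 41 ft³ remain.
Put 24 ft³ in storage unit 3; 10 ft³ remain.
Put 32 ft³ in storage unit 8; 9 ft³ remain.
Put 112 ft³ in storage unit 9; 38 ft³ remain.
Put 88 ft³ in storage unit 10; 62 ft³ remain.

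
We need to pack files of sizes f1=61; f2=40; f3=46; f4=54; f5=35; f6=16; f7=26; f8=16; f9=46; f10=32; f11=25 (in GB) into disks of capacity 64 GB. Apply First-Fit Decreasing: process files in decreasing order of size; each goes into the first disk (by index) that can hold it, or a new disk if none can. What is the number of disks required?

Sorted descending: 61, 54, 46, 46, 40, 35, 32, 26, 25, 16, 16.
Put 61 GB in disk 1; 3 GB remain.
Put 54 GB in disk 2; 10 GB remain.
Put 46 GB in disk 3; 18 GB remain.
Put 46 GB in disk 4; 18 GB remain.
Put 40 GB in disk 5; 24 GB remain.
Put 35 GB in disk 6; 29 GB remain.
Put 32 GB in disk 7; 32 GB remain.
Put 26 GB in disk 6; 3 GB remain.
Put 25 GB in disk 7; 7 GB remain.
Put 16 GB in disk 3; 2 GB remain.
Put 16 GB in disk 4; 2 GB remain.
Final disks: [61] [54] [46,16] [46,16] [40] [35,26] [32,25].

7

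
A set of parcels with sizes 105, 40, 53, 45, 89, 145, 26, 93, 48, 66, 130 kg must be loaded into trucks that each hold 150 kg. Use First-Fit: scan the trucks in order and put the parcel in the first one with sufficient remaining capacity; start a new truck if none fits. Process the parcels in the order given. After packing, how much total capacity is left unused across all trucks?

truck 1: place 105 kg, 45 kg left
truck 1: place 40 kg, 5 kg left
truck 2: place 53 kg, 97 kg left
truck 2: place 45 kg, 52 kg left
truck 3: place 89 kg, 61 kg left
truck 4: place 145 kg, 5 kg left
truck 2: place 26 kg, 26 kg left
truck 5: place 93 kg, 57 kg left
truck 3: place 48 kg, 13 kg left
truck 6: place 66 kg, 84 kg left
truck 7: place 130 kg, 20 kg left
7 trucks × 150 kg = 1050 kg; used 840 kg; unused 210 kg.

210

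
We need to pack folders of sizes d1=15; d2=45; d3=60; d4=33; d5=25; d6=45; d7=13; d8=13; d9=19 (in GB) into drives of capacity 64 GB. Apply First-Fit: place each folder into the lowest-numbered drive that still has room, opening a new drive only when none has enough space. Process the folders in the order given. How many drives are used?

drive 1: place d1 (15 GB), 49 GB left
drive 1: place d2 (45 GB), 4 GB left
drive 2: place d3 (60 GB), 4 GB left
drive 3: place d4 (33 GB), 31 GB left
drive 3: place d5 (25 GB), 6 GB left
drive 4: place d6 (45 GB), 19 GB left
drive 4: place d7 (13 GB), 6 GB left
drive 5: place d8 (13 GB), 51 GB left
drive 5: place d9 (19 GB), 32 GB left

5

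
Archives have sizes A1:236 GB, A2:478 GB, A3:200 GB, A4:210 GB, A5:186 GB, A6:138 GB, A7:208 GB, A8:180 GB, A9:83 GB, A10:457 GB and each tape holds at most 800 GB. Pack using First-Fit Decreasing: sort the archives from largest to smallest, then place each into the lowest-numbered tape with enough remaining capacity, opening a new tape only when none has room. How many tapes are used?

Sorted descending: 478, 457, 236, 210, 208, 200, 186, 180, 138, 83.
tape 1: place 478 GB, 322 GB left
tape 2: place 457 GB, 343 GB left
tape 1: place 236 GB, 86 GB left
tape 2: place 210 GB, 133 GB left
tape 3: place 208 GB, 592 GB left
tape 3: place 200 GB, 392 GB left
tape 3: place 186 GB, 206 GB left
tape 3: place 180 GB, 26 GB left
tape 4: place 138 GB, 662 GB left
tape 1: place 83 GB, 3 GB left

4 tapes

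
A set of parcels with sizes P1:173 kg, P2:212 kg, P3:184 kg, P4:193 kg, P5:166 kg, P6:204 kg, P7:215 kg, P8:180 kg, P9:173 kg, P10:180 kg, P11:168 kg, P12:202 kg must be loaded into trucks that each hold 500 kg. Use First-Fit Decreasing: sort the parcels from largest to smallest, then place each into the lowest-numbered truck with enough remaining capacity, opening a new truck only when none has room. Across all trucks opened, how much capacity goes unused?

750

Sorted descending: 215, 212, 204, 202, 193, 184, 180, 180, 173, 173, 168, 166.
truck 1: place 215 kg, 285 kg left
truck 1: place 212 kg, 73 kg left
truck 2: place 204 kg, 296 kg left
truck 2: place 202 kg, 94 kg left
truck 3: place 193 kg, 307 kg left
truck 3: place 184 kg, 123 kg left
truck 4: place 180 kg, 320 kg left
truck 4: place 180 kg, 140 kg left
truck 5: place 173 kg, 327 kg left
truck 5: place 173 kg, 154 kg left
truck 6: place 168 kg, 332 kg left
truck 6: place 166 kg, 166 kg left
6 trucks × 500 kg = 3000 kg; used 2250 kg; unused 750 kg.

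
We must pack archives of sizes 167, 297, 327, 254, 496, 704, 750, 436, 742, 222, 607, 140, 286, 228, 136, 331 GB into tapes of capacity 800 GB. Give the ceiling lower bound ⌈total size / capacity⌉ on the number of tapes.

Total size = 167 + 297 + 327 + 254 + 496 + 704 + 750 + 436 + 742 + 222 + 607 + 140 + 286 + 228 + 136 + 331 = 6123 GB.
⌈6123 / 800⌉ = 8.

8 tapes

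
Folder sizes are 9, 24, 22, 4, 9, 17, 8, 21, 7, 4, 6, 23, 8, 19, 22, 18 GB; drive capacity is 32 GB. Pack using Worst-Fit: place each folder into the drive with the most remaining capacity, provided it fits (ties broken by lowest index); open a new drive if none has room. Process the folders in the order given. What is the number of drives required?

9

9 GB → drive 1 (remaining 23 GB)
24 GB → drive 2 (remaining 8 GB)
22 GB → drive 1 (remaining 1 GB)
4 GB → drive 2 (remaining 4 GB)
9 GB → drive 3 (remaining 23 GB)
17 GB → drive 3 (remaining 6 GB)
8 GB → drive 4 (remaining 24 GB)
21 GB → drive 4 (remaining 3 GB)
7 GB → drive 5 (remaining 25 GB)
4 GB → drive 5 (remaining 21 GB)
6 GB → drive 5 (remaining 15 GB)
23 GB → drive 6 (remaining 9 GB)
8 GB → drive 5 (remaining 7 GB)
19 GB → drive 7 (remaining 13 GB)
22 GB → drive 8 (remaining 10 GB)
18 GB → drive 9 (remaining 14 GB)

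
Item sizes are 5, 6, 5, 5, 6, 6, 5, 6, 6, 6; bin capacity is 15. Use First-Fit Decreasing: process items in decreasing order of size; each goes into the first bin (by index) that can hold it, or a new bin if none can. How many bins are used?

5 bins

Sorted descending: 6, 6, 6, 6, 6, 6, 5, 5, 5, 5.
bin 1: place 6, 9 left
bin 1: place 6, 3 left
bin 2: place 6, 9 left
bin 2: place 6, 3 left
bin 3: place 6, 9 left
bin 3: place 6, 3 left
bin 4: place 5, 10 left
bin 4: place 5, 5 left
bin 4: place 5, 0 left
bin 5: place 5, 10 left
Final bins: [6,6] [6,6] [6,6] [5,5,5] [5].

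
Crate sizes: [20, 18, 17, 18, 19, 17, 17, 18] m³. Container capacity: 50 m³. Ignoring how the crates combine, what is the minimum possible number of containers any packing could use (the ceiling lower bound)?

Total size = 20 + 18 + 17 + 18 + 19 + 17 + 17 + 18 = 144 m³.
⌈144 / 50⌉ = 3.

3 containers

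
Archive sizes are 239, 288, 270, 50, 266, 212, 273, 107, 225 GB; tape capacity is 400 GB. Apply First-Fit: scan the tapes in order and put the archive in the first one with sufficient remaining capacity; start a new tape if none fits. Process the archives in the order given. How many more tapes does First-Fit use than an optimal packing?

First-Fit: [239,50,107] [288] [270] [266] [212] [273] [225] → 7 tapes.
7 archives exceed 200 GB (half the capacity), and no two of those can share a tape, so at least 7 tapes are needed.
So 7 is already optimal.

0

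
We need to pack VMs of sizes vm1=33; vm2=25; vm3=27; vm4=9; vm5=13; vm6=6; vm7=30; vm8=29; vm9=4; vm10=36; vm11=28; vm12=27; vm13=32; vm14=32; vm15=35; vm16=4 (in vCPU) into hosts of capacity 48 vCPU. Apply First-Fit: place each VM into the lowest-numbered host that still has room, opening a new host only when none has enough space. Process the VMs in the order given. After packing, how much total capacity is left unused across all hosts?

Put vm1 (33 vCPU) in host 1; 15 vCPU remain.
Put vm2 (25 vCPU) in host 2; 23 vCPU remain.
Put vm3 (27 vCPU) in host 3; 21 vCPU remain.
Put vm4 (9 vCPU) in host 1; 6 vCPU remain.
Put vm5 (13 vCPU) in host 2; 10 vCPU remain.
Put vm6 (6 vCPU) in host 1; 0 vCPU remain.
Put vm7 (30 vCPU) in host 4; 18 vCPU remain.
Put vm8 (29 vCPU) in host 5; 19 vCPU remain.
Put vm9 (4 vCPU) in host 2; 6 vCPU remain.
Put vm10 (36 vCPU) in host 6; 12 vCPU remain.
Put vm11 (28 vCPU) in host 7; 20 vCPU remain.
Put vm12 (27 vCPU) in host 8; 21 vCPU remain.
Put vm13 (32 vCPU) in host 9; 16 vCPU remain.
Put vm14 (32 vCPU) in host 10; 16 vCPU remain.
Put vm15 (35 vCPU) in host 11; 13 vCPU remain.
Put vm16 (4 vCPU) in host 2; 2 vCPU remain.
11 hosts × 48 vCPU = 528 vCPU; used 370 vCPU; unused 158 vCPU.

158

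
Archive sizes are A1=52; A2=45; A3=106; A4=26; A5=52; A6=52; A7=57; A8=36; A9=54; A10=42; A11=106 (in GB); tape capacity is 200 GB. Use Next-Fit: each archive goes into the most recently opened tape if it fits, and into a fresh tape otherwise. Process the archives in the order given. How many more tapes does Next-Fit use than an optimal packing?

Next-Fit: [52,45] [106,26,52] [52,57,36,54] [42,106] → 4 tapes.
Total size 628 GB; any packing needs at least ⌈628/200⌉ = 4 tapes.
So 4 is already optimal.

0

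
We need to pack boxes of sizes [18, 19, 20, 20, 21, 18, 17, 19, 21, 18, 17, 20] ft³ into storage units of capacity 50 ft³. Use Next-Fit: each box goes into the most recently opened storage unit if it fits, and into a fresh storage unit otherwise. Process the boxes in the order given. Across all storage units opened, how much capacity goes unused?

72

Put 18 ft³ in storage unit 1; 32 ft³ remain.
Put 19 ft³ in storage unit 1; 13 ft³ remain.
Put 20 ft³ in storage unit 2; 30 ft³ remain.
Put 20 ft³ in storage unit 2; 10 ft³ remain.
Put 21 ft³ in storage unit 3; 29 ft³ remain.
Put 18 ft³ in storage unit 3; 11 ft³ remain.
Put 17 ft³ in storage unit 4; 33 ft³ remain.
Put 19 ft³ in storage unit 4; 14 ft³ remain.
Put 21 ft³ in storage unit 5; 29 ft³ remain.
Put 18 ft³ in storage unit 5; 11 ft³ remain.
Put 17 ft³ in storage unit 6; 33 ft³ remain.
Put 20 ft³ in storage unit 6; 13 ft³ remain.
6 storage units × 50 ft³ = 300 ft³; used 228 ft³; unused 72 ft³.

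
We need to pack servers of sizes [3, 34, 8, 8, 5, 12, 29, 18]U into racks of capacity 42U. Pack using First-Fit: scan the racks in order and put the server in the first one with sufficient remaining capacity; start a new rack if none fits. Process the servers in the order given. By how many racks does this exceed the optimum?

1

First-Fit: [3,34,5] [8,8,12] [29] [18] → 4 racks.
Total size 117U; any packing needs at least ⌈117/42⌉ = 3 racks.
An optimal packing achieves that bound: [34,8] [29,12] [18,8,5,3] → 3 racks.
Excess: 4 − 3 = 1.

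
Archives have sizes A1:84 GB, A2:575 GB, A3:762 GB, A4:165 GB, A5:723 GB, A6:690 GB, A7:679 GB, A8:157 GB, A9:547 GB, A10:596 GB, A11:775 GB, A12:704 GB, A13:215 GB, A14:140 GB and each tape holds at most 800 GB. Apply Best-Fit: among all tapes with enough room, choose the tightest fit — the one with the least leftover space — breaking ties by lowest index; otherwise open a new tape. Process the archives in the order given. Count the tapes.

10

A1 (84 GB) → tape 1 (remaining 716 GB)
A2 (575 GB) → tape 1 (remaining 141 GB)
A3 (762 GB) → tape 2 (remaining 38 GB)
A4 (165 GB) → tape 3 (remaining 635 GB)
A5 (723 GB) → tape 4 (remaining 77 GB)
A6 (690 GB) → tape 5 (remaining 110 GB)
A7 (679 GB) → tape 6 (remaining 121 GB)
A8 (157 GB) → tape 3 (remaining 478 GB)
A9 (547 GB) → tape 7 (remaining 253 GB)
A10 (596 GB) → tape 8 (remaining 204 GB)
A11 (775 GB) → tape 9 (remaining 25 GB)
A12 (704 GB) → tape 10 (remaining 96 GB)
A13 (215 GB) → tape 7 (remaining 38 GB)
A14 (140 GB) → tape 1 (remaining 1 GB)
Final tapes: [84,575,140] [762] [165,157] [723] [690] [679] [547,215] [596] [775] [704].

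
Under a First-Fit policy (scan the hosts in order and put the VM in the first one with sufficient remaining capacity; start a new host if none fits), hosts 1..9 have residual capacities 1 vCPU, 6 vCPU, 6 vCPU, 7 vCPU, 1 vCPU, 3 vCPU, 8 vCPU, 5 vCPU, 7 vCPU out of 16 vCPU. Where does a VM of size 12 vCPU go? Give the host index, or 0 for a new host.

No host has ≥ 12 vCPU free, so a new host is opened.

0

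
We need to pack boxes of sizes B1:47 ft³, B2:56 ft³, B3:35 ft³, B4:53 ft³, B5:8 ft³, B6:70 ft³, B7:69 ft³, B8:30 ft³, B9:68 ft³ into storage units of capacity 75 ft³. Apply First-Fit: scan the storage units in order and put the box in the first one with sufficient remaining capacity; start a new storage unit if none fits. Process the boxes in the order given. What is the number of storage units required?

7 storage units

Put B1 (47 ft³) in storage unit 1; 28 ft³ remain.
Put B2 (56 ft³) in storage unit 2; 19 ft³ remain.
Put B3 (35 ft³) in storage unit 3; 40 ft³ remain.
Put B4 (53 ft³) in storage unit 4; 22 ft³ remain.
Put B5 (8 ft³) in storage unit 1; 20 ft³ remain.
Put B6 (70 ft³) in storage unit 5; 5 ft³ remain.
Put B7 (69 ft³) in storage unit 6; 6 ft³ remain.
Put B8 (30 ft³) in storage unit 3; 10 ft³ remain.
Put B9 (68 ft³) in storage unit 7; 7 ft³ remain.
Final storage units: [47,8] [56] [35,30] [53] [70] [69] [68].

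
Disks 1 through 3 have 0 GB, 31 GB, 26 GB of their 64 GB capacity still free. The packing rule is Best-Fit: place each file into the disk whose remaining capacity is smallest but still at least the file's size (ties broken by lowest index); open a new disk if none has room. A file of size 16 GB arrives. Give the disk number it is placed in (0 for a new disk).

3

Disks with room: disk 2 (31 GB), disk 3 (26 GB).
Tightest fit is disk 3 with 26 GB free.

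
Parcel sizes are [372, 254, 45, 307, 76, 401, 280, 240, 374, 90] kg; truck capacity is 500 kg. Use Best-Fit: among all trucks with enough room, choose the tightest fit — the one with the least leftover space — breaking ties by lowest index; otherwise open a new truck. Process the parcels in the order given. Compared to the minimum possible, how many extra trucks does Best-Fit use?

Best-Fit: [372,45,76] [254,240] [307] [401,90] [280] [374] → 6 trucks.
6 parcels exceed 250 kg (half the capacity), and no two of those can share a truck, so at least 6 trucks are needed.
So 6 is already optimal.

0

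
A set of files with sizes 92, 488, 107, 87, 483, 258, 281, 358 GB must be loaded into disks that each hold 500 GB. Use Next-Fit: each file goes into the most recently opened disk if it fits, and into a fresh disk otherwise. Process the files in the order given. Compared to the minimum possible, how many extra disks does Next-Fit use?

2

Next-Fit: [92] [488] [107,87] [483] [258] [281] [358] → 7 disks.
Total size 2154 GB; any packing needs at least ⌈2154/500⌉ = 5 disks.
An optimal packing achieves that bound: [488] [483] [358,107] [281,92,87] [258] → 5 disks.
Excess: 7 − 5 = 2.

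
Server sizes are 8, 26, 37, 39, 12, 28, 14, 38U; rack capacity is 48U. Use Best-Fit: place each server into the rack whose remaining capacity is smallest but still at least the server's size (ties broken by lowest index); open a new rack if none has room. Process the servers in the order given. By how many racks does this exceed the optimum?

0

Best-Fit: [8,26,12] [37] [39] [28,14] [38] → 5 racks.
Total size 202U; any packing needs at least ⌈202/48⌉ = 5 racks.
So 5 is already optimal.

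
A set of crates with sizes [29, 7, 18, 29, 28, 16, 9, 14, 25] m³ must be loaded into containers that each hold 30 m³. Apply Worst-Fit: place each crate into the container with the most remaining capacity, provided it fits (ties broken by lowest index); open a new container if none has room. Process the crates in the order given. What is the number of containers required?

7 containers

Put 29 m³ in container 1; 1 m³ remain.
Put 7 m³ in container 2; 23 m³ remain.
Put 18 m³ in container 2; 5 m³ remain.
Put 29 m³ in container 3; 1 m³ remain.
Put 28 m³ in container 4; 2 m³ remain.
Put 16 m³ in container 5; 14 m³ remain.
Put 9 m³ in container 5; 5 m³ remain.
Put 14 m³ in container 6; 16 m³ remain.
Put 25 m³ in container 7; 5 m³ remain.
Final containers: [29] [7,18] [29] [28] [16,9] [14] [25].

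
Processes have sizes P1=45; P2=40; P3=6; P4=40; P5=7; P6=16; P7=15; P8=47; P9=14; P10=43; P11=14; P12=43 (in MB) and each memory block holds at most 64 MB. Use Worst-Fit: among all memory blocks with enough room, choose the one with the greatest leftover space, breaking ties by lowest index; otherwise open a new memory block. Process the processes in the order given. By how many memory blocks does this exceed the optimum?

0

Worst-Fit: [45,16] [40,6,15] [40,7,14] [47] [43,14] [43] → 6 memory blocks.
Total size 330 MB; any packing needs at least ⌈330/64⌉ = 6 memory blocks.
So 6 is already optimal.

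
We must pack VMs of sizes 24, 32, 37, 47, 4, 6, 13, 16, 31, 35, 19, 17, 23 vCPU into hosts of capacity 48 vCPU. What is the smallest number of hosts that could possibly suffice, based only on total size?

7

Total size = 24 + 32 + 37 + 47 + 4 + 6 + 13 + 16 + 31 + 35 + 19 + 17 + 23 = 304 vCPU.
⌈304 / 48⌉ = 7.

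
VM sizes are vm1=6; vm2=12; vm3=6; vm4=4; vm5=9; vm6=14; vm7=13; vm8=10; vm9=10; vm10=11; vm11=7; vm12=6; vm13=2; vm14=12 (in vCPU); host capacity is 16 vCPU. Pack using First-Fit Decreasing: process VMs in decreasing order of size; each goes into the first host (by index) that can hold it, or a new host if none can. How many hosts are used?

Sorted descending: 14, 13, 12, 12, 11, 10, 10, 9, 7, 6, 6, 6, 4, 2.
14 vCPU → host 1 (remaining 2 vCPU)
13 vCPU → host 2 (remaining 3 vCPU)
12 vCPU → host 3 (remaining 4 vCPU)
12 vCPU → host 4 (remaining 4 vCPU)
11 vCPU → host 5 (remaining 5 vCPU)
10 vCPU → host 6 (remaining 6 vCPU)
10 vCPU → host 7 (remaining 6 vCPU)
9 vCPU → host 8 (remaining 7 vCPU)
7 vCPU → host 8 (remaining 0 vCPU)
6 vCPU → host 6 (remaining 0 vCPU)
6 vCPU → host 7 (remaining 0 vCPU)
6 vCPU → host 9 (remaining 10 vCPU)
4 vCPU → host 3 (remaining 0 vCPU)
2 vCPU → host 1 (remaining 0 vCPU)
Final hosts: [14,2] [13] [12,4] [12] [11] [10,6] [10,6] [9,7] [6].

9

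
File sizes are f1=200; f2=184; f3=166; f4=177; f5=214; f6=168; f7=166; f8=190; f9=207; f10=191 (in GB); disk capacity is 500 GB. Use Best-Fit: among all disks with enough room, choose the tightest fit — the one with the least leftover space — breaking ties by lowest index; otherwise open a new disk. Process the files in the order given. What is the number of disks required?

5

Put f1 (200 GB) in disk 1; 300 GB remain.
Put f2 (184 GB) in disk 1; 116 GB remain.
Put f3 (166 GB) in disk 2; 334 GB remain.
Put f4 (177 GB) in disk 2; 157 GB remain.
Put f5 (214 GB) in disk 3; 286 GB remain.
Put f6 (168 GB) in disk 3; 118 GB remain.
Put f7 (166 GB) in disk 4; 334 GB remain.
Put f8 (190 GB) in disk 4; 144 GB remain.
Put f9 (207 GB) in disk 5; 293 GB remain.
Put f10 (191 GB) in disk 5; 102 GB remain.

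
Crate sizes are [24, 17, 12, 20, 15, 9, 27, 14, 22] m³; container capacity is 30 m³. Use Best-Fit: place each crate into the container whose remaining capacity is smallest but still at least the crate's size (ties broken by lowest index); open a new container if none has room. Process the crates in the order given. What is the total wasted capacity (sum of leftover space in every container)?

20

Put 24 m³ in container 1; 6 m³ remain.
Put 17 m³ in container 2; 13 m³ remain.
Put 12 m³ in container 2; 1 m³ remain.
Put 20 m³ in container 3; 10 m³ remain.
Put 15 m³ in container 4; 15 m³ remain.
Put 9 m³ in container 3; 1 m³ remain.
Put 27 m³ in container 5; 3 m³ remain.
Put 14 m³ in container 4; 1 m³ remain.
Put 22 m³ in container 6; 8 m³ remain.
6 containers × 30 m³ = 180 m³; used 160 m³; unused 20 m³.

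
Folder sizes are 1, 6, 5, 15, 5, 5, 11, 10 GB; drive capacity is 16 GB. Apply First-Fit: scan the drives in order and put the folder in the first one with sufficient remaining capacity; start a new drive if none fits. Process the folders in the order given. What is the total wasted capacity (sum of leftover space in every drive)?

22

Put 1 GB in drive 1; 15 GB remain.
Put 6 GB in drive 1; 9 GB remain.
Put 5 GB in drive 1; 4 GB remain.
Put 15 GB in drive 2; 1 GB remain.
Put 5 GB in drive 3; 11 GB remain.
Put 5 GB in drive 3; 6 GB remain.
Put 11 GB in drive 4; 5 GB remain.
Put 10 GB in drive 5; 6 GB remain.
5 drives × 16 GB = 80 GB; used 58 GB; unused 22 GB.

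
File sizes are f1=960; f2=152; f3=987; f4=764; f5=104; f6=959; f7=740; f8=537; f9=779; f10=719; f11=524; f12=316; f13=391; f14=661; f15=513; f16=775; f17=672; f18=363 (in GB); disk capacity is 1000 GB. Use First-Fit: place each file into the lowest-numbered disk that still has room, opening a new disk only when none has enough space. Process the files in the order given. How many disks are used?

Put f1 (960 GB) in disk 1; 40 GB remain.
Put f2 (152 GB) in disk 2; 848 GB remain.
Put f3 (987 GB) in disk 3; 13 GB remain.
Put f4 (764 GB) in disk 2; 84 GB remain.
Put f5 (104 GB) in disk 4; 896 GB remain.
Put f6 (959 GB) in disk 5; 41 GB remain.
Put f7 (740 GB) in disk 4; 156 GB remain.
Put f8 (537 GB) in disk 6; 463 GB remain.
Put f9 (779 GB) in disk 7; 221 GB remain.
Put f10 (719 GB) in disk 8; 281 GB remain.
Put f11 (524 GB) in disk 9; 476 GB remain.
Put f12 (316 GB) in disk 6; 147 GB remain.
Put f13 (391 GB) in disk 9; 85 GB remain.
Put f14 (661 GB) in disk 10; 339 GB remain.
Put f15 (513 GB) in disk 11; 487 GB remain.
Put f16 (775 GB) in disk 12; 225 GB remain.
Put f17 (672 GB) in disk 13; 328 GB remain.
Put f18 (363 GB) in disk 11; 124 GB remain.
Final disks: [960] [152,764] [987] [104,740] [959] [537,316] [779] [719] [524,391] [661] [513,363] [775] [672].

13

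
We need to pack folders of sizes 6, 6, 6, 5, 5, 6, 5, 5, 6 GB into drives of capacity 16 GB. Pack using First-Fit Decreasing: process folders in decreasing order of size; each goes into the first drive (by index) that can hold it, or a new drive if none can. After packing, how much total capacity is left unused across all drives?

14

Sorted descending: 6, 6, 6, 6, 6, 5, 5, 5, 5.
drive 1: place 6 GB, 10 GB left
drive 1: place 6 GB, 4 GB left
drive 2: place 6 GB, 10 GB left
drive 2: place 6 GB, 4 GB left
drive 3: place 6 GB, 10 GB left
drive 3: place 5 GB, 5 GB left
drive 3: place 5 GB, 0 GB left
drive 4: place 5 GB, 11 GB left
drive 4: place 5 GB, 6 GB left
4 drives × 16 GB = 64 GB; used 50 GB; unused 14 GB.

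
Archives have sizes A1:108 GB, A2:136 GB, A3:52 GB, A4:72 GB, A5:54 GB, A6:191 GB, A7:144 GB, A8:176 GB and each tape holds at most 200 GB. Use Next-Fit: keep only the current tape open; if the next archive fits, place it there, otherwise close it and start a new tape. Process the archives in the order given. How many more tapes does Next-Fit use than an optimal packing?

Next-Fit: [108] [136,52] [72,54] [191] [144] [176] → 6 tapes.
Total size 933 GB; any packing needs at least ⌈933/200⌉ = 5 tapes.
An optimal packing achieves that bound: [191] [176] [144,54] [136,52] [108,72] → 5 tapes.
Excess: 6 − 5 = 1.

1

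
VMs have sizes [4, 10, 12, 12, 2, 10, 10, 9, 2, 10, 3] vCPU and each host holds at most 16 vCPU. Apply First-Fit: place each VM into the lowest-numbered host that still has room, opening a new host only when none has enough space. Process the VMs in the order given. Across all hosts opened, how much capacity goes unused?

28

4 vCPU → host 1 (remaining 12 vCPU)
10 vCPU → host 1 (remaining 2 vCPU)
12 vCPU → host 2 (remaining 4 vCPU)
12 vCPU → host 3 (remaining 4 vCPU)
2 vCPU → host 1 (remaining 0 vCPU)
10 vCPU → host 4 (remaining 6 vCPU)
10 vCPU → host 5 (remaining 6 vCPU)
9 vCPU → host 6 (remaining 7 vCPU)
2 vCPU → host 2 (remaining 2 vCPU)
10 vCPU → host 7 (remaining 6 vCPU)
3 vCPU → host 3 (remaining 1 vCPU)
7 hosts × 16 vCPU = 112 vCPU; used 84 vCPU; unused 28 vCPU.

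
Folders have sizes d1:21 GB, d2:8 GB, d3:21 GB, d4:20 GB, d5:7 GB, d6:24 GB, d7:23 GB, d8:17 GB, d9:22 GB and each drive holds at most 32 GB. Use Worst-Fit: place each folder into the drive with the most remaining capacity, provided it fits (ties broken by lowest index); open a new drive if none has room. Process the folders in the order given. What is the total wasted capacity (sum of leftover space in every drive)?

d1 (21 GB) → drive 1 (remaining 11 GB)
d2 (8 GB) → drive 1 (remaining 3 GB)
d3 (21 GB) → drive 2 (remaining 11 GB)
d4 (20 GB) → drive 3 (remaining 12 GB)
d5 (7 GB) → drive 3 (remaining 5 GB)
d6 (24 GB) → drive 4 (remaining 8 GB)
d7 (23 GB) → drive 5 (remaining 9 GB)
d8 (17 GB) → drive 6 (remaining 15 GB)
d9 (22 GB) → drive 7 (remaining 10 GB)
7 drives × 32 GB = 224 GB; used 163 GB; unused 61 GB.

61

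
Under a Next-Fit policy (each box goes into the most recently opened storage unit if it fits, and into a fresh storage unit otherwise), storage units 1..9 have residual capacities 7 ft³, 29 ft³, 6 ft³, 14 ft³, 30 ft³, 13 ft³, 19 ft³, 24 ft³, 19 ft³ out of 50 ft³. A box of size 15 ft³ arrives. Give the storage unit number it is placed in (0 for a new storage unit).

9

Next-Fit only looks at storage unit 9, which has 19 ft³ free.
15 ft³ fits there.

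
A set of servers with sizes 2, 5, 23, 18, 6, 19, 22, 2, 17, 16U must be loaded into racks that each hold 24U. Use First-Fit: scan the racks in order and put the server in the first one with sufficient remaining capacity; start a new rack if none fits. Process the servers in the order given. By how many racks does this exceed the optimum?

First-Fit: [2,5,6,2] [23] [18] [19] [22] [17] [16] → 7 racks.
Total size 130U; any packing needs at least ⌈130/24⌉ = 6 racks.
An optimal packing achieves that bound: [23] [22,2] [19,5] [18,6] [17,2] [16] → 6 racks.
Excess: 7 − 6 = 1.

1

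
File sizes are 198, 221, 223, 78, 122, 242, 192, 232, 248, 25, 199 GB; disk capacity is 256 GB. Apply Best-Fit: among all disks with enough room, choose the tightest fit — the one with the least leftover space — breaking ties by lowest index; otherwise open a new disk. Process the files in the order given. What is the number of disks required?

9 disks

disk 1: place 198 GB, 58 GB left
disk 2: place 221 GB, 35 GB left
disk 3: place 223 GB, 33 GB left
disk 4: place 78 GB, 178 GB left
disk 4: place 122 GB, 56 GB left
disk 5: place 242 GB, 14 GB left
disk 6: place 192 GB, 64 GB left
disk 7: place 232 GB, 24 GB left
disk 8: place 248 GB, 8 GB left
disk 3: place 25 GB, 8 GB left
disk 9: place 199 GB, 57 GB left
Final disks: [198] [221] [223,25] [78,122] [242] [192] [232] [248] [199].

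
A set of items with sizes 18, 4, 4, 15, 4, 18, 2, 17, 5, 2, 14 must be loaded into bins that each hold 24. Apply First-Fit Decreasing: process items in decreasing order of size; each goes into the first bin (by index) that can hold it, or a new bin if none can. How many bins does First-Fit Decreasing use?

Sorted descending: 18, 18, 17, 15, 14, 5, 4, 4, 4, 2, 2.
18 → bin 1 (remaining 6)
18 → bin 2 (remaining 6)
17 → bin 3 (remaining 7)
15 → bin 4 (remaining 9)
14 → bin 5 (remaining 10)
5 → bin 1 (remaining 1)
4 → bin 2 (remaining 2)
4 → bin 3 (remaining 3)
4 → bin 4 (remaining 5)
2 → bin 2 (remaining 0)
2 → bin 3 (remaining 1)

5 bins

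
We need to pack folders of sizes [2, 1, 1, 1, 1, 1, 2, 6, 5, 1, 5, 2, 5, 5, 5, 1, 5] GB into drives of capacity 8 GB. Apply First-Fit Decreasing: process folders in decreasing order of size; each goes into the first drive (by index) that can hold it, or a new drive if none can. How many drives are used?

Sorted descending: 6, 5, 5, 5, 5, 5, 5, 2, 2, 2, 1, 1, 1, 1, 1, 1, 1.
6 GB → drive 1 (remaining 2 GB)
5 GB → drive 2 (remaining 3 GB)
5 GB → drive 3 (remaining 3 GB)
5 GB → drive 4 (remaining 3 GB)
5 GB → drive 5 (remaining 3 GB)
5 GB → drive 6 (remaining 3 GB)
5 GB → drive 7 (remaining 3 GB)
2 GB → drive 1 (remaining 0 GB)
2 GB → drive 2 (remaining 1 GB)
2 GB → drive 3 (remaining 1 GB)
1 GB → drive 2 (remaining 0 GB)
1 GB → drive 3 (remaining 0 GB)
1 GB → drive 4 (remaining 2 GB)
1 GB → drive 4 (remaining 1 GB)
1 GB → drive 4 (remaining 0 GB)
1 GB → drive 5 (remaining 2 GB)
1 GB → drive 5 (remaining 1 GB)
Final drives: [6,2] [5,2,1] [5,2,1] [5,1,1,1] [5,1,1] [5] [5].

7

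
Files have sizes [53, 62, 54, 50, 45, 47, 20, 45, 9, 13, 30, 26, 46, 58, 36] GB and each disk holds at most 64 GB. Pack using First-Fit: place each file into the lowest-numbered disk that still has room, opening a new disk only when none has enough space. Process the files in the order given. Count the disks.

11

Put 53 GB in disk 1; 11 GB remain.
Put 62 GB in disk 2; 2 GB remain.
Put 54 GB in disk 3; 10 GB remain.
Put 50 GB in disk 4; 14 GB remain.
Put 45 GB in disk 5; 19 GB remain.
Put 47 GB in disk 6; 17 GB remain.
Put 20 GB in disk 7; 44 GB remain.
Put 45 GB in disk 8; 19 GB remain.
Put 9 GB in disk 1; 2 GB remain.
Put 13 GB in disk 4; 1 GB remain.
Put 30 GB in disk 7; 14 GB remain.
Put 26 GB in disk 9; 38 GB remain.
Put 46 GB in disk 10; 18 GB remain.
Put 58 GB in disk 11; 6 GB remain.
Put 36 GB in disk 9; 2 GB remain.
Final disks: [53,9] [62] [54] [50,13] [45] [47] [20,30] [45] [26,36] [46] [58].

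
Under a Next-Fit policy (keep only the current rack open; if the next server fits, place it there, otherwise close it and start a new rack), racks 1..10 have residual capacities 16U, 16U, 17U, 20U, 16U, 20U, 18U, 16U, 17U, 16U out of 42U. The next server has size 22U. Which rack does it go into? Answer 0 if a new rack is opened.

Next-Fit only looks at rack 10, which has 16U free.
22U does not fit, so a new rack is opened.

0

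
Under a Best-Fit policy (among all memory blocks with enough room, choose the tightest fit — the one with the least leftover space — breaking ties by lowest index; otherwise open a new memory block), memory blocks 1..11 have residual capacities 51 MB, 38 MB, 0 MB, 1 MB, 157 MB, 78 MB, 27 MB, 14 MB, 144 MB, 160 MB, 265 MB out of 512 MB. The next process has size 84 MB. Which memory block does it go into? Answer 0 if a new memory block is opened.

Memory blocks with room: memory block 5 (157 MB), memory block 9 (144 MB), memory block 10 (160 MB), memory block 11 (265 MB).
Tightest fit is memory block 9 with 144 MB free.

9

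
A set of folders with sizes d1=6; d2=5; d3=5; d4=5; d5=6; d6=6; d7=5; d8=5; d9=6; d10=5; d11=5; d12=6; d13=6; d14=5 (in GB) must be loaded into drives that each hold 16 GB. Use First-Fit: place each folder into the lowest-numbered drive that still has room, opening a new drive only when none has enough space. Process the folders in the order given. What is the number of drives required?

d1 (6 GB) → drive 1 (remaining 10 GB)
d2 (5 GB) → drive 1 (remaining 5 GB)
d3 (5 GB) → drive 1 (remaining 0 GB)
d4 (5 GB) → drive 2 (remaining 11 GB)
d5 (6 GB) → drive 2 (remaining 5 GB)
d6 (6 GB) → drive 3 (remaining 10 GB)
d7 (5 GB) → drive 2 (remaining 0 GB)
d8 (5 GB) → drive 3 (remaining 5 GB)
d9 (6 GB) → drive 4 (remaining 10 GB)
d10 (5 GB) → drive 3 (remaining 0 GB)
d11 (5 GB) → drive 4 (remaining 5 GB)
d12 (6 GB) → drive 5 (remaining 10 GB)
d13 (6 GB) → drive 5 (remaining 4 GB)
d14 (5 GB) → drive 4 (remaining 0 GB)

5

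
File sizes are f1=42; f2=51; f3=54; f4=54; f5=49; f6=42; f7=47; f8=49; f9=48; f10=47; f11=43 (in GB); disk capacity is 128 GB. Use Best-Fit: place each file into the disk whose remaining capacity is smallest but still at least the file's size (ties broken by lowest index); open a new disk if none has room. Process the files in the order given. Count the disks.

6

f1 (42 GB) → disk 1 (remaining 86 GB)
f2 (51 GB) → disk 1 (remaining 35 GB)
f3 (54 GB) → disk 2 (remaining 74 GB)
f4 (54 GB) → disk 2 (remaining 20 GB)
f5 (49 GB) → disk 3 (remaining 79 GB)
f6 (42 GB) → disk 3 (remaining 37 GB)
f7 (47 GB) → disk 4 (remaining 81 GB)
f8 (49 GB) → disk 4 (remaining 32 GB)
f9 (48 GB) → disk 5 (remaining 80 GB)
f10 (47 GB) → disk 5 (remaining 33 GB)
f11 (43 GB) → disk 6 (remaining 85 GB)
Final disks: [42,51] [54,54] [49,42] [47,49] [48,47] [43].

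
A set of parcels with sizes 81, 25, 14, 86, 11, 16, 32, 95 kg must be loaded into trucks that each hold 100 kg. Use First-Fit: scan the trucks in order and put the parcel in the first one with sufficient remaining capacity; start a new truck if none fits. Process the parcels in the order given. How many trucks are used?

4

81 kg → truck 1 (remaining 19 kg)
25 kg → truck 2 (remaining 75 kg)
14 kg → truck 1 (remaining 5 kg)
86 kg → truck 3 (remaining 14 kg)
11 kg → truck 2 (remaining 64 kg)
16 kg → truck 2 (remaining 48 kg)
32 kg → truck 2 (remaining 16 kg)
95 kg → truck 4 (remaining 5 kg)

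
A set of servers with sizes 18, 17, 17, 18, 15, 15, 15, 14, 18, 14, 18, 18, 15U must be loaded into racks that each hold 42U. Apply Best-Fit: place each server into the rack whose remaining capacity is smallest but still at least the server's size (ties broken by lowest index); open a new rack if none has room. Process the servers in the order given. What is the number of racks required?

7

rack 1: place 18U, 24U left
rack 1: place 17U, 7U left
rack 2: place 17U, 25U left
rack 2: place 18U, 7U left
rack 3: place 15U, 27U left
rack 3: place 15U, 12U left
rack 4: place 15U, 27U left
rack 4: place 14U, 13U left
rack 5: place 18U, 24U left
rack 5: place 14U, 10U left
rack 6: place 18U, 24U left
rack 6: place 18U, 6U left
rack 7: place 15U, 27U left
Final racks: [18,17] [17,18] [15,15] [15,14] [18,14] [18,18] [15].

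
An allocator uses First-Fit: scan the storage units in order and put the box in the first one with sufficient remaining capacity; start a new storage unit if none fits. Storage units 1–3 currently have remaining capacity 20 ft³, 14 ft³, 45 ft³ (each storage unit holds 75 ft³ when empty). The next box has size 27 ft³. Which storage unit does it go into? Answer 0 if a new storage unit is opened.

Storage units with room: storage unit 3 (45 ft³).
The first with room is storage unit 3.

3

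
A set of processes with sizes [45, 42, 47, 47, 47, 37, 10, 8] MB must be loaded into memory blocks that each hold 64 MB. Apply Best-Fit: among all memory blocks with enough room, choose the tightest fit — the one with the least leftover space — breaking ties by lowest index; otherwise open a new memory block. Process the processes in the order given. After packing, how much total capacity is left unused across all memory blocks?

Put 45 MB in memory block 1; 19 MB remain.
Put 42 MB in memory block 2; 22 MB remain.
Put 47 MB in memory block 3; 17 MB remain.
Put 47 MB in memory block 4; 17 MB remain.
Put 47 MB in memory block 5; 17 MB remain.
Put 37 MB in memory block 6; 27 MB remain.
Put 10 MB in memory block 3; 7 MB remain.
Put 8 MB in memory block 4; 9 MB remain.
6 memory blocks × 64 MB = 384 MB; used 283 MB; unused 101 MB.

101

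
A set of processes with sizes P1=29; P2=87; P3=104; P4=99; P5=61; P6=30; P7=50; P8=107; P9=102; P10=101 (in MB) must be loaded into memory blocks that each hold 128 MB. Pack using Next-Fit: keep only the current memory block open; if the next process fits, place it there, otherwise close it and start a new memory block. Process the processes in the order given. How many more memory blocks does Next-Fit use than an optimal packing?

Next-Fit: [29,87] [104] [99] [61,30] [50] [107] [102] [101] → 8 memory blocks.
Total size 770 MB; any packing needs at least ⌈770/128⌉ = 7 memory blocks.
An optimal packing achieves that bound: [107] [104] [102] [101] [99,29] [87,30] [61,50] → 7 memory blocks.
Excess: 8 − 7 = 1.

1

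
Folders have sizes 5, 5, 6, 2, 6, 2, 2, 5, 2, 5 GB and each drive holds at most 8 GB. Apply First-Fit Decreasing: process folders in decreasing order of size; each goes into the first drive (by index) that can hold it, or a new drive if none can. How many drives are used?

6

Sorted descending: 6, 6, 5, 5, 5, 5, 2, 2, 2, 2.
drive 1: place 6 GB, 2 GB left
drive 2: place 6 GB, 2 GB left
drive 3: place 5 GB, 3 GB left
drive 4: place 5 GB, 3 GB left
drive 5: place 5 GB, 3 GB left
drive 6: place 5 GB, 3 GB left
drive 1: place 2 GB, 0 GB left
drive 2: place 2 GB, 0 GB left
drive 3: place 2 GB, 1 GB left
drive 4: place 2 GB, 1 GB left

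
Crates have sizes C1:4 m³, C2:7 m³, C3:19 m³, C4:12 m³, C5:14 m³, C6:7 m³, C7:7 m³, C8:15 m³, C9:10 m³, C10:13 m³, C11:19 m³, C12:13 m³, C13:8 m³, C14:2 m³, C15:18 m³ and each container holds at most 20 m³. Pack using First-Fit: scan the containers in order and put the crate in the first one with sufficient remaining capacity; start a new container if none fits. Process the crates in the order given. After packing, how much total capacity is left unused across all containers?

Put C1 (4 m³) in container 1; 16 m³ remain.
Put C2 (7 m³) in container 1; 9 m³ remain.
Put C3 (19 m³) in container 2; 1 m³ remain.
Put C4 (12 m³) in container 3; 8 m³ remain.
Put C5 (14 m³) in container 4; 6 m³ remain.
Put C6 (7 m³) in container 1; 2 m³ remain.
Put C7 (7 m³) in container 3; 1 m³ remain.
Put C8 (15 m³) in container 5; 5 m³ remain.
Put C9 (10 m³) in container 6; 10 m³ remain.
Put C10 (13 m³) in container 7; 7 m³ remain.
Put C11 (19 m³) in container 8; 1 m³ remain.
Put C12 (13 m³) in container 9; 7 m³ remain.
Put C13 (8 m³) in container 6; 2 m³ remain.
Put C14 (2 m³) in container 1; 0 m³ remain.
Put C15 (18 m³) in container 10; 2 m³ remain.
10 containers × 20 m³ = 200 m³; used 168 m³; unused 32 m³.

32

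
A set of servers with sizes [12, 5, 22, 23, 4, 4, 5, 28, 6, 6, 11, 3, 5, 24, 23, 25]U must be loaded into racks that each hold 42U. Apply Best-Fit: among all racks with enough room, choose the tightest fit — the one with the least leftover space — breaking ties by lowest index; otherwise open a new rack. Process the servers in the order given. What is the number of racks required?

6

Put 12U in rack 1; 30U remain.
Put 5U in rack 1; 25U remain.
Put 22U in rack 1; 3U remain.
Put 23U in rack 2; 19U remain.
Put 4U in rack 2; 15U remain.
Put 4U in rack 2; 11U remain.
Put 5U in rack 2; 6U remain.
Put 28U in rack 3; 14U remain.
Put 6U in rack 2; 0U remain.
Put 6U in rack 3; 8U remain.
Put 11U in rack 4; 31U remain.
Put 3U in rack 1; 0U remain.
Put 5U in rack 3; 3U remain.
Put 24U in rack 4; 7U remain.
Put 23U in rack 5; 19U remain.
Put 25U in rack 6; 17U remain.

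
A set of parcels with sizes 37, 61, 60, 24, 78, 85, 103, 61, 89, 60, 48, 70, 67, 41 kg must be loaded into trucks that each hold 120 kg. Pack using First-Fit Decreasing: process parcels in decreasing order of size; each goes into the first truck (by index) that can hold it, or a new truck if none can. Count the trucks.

Sorted descending: 103, 89, 85, 78, 70, 67, 61, 61, 60, 60, 48, 41, 37, 24.
truck 1: place 103 kg, 17 kg left
truck 2: place 89 kg, 31 kg left
truck 3: place 85 kg, 35 kg left
truck 4: place 78 kg, 42 kg left
truck 5: place 70 kg, 50 kg left
truck 6: place 67 kg, 53 kg left
truck 7: place 61 kg, 59 kg left
truck 8: place 61 kg, 59 kg left
truck 9: place 60 kg, 60 kg left
truck 9: place 60 kg, 0 kg left
truck 5: place 48 kg, 2 kg left
truck 4: place 41 kg, 1 kg left
truck 6: place 37 kg, 16 kg left
truck 2: place 24 kg, 7 kg left

9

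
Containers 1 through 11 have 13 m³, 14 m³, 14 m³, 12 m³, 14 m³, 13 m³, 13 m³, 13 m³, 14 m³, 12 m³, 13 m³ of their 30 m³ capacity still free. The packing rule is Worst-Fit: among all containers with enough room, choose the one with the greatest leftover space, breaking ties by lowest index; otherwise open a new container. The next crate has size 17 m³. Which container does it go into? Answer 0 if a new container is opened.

0

No container has ≥ 17 m³ free, so a new container is opened.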